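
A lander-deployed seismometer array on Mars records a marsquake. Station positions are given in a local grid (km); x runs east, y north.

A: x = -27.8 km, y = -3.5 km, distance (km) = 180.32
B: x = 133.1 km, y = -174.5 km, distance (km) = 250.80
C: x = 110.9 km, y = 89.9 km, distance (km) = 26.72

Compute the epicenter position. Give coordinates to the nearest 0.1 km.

Circle about each station: (x + 27.8)² + (y + 3.5)² = 180.32²; (x − 133.1)² + (y + 174.5)² = 250.80²; (x − 110.9)² + (y − 89.9)² = 26.72².
Subtracting the A equation from the B and C equations removes the quadratic terms:
321.8 x − 342.0 y = 16995.43
277.4 x + 186.8 y = 51397.07
Solving the 2×2 system: x ≈ 133.9, y ≈ 76.3 km.

x ≈ 133.9 km, y ≈ 76.3 km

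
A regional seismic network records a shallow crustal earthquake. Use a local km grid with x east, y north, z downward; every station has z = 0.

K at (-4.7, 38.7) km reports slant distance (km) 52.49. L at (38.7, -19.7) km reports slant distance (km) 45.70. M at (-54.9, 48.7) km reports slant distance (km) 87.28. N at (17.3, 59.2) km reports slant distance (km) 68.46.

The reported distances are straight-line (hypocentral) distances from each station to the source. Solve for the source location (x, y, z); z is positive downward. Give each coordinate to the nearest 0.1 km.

(9.6, -1.7, 30.3)

Each station gives a sphere (x−x_i)² + (y−y_i)² + z² = d_i² (stations at z=0).
Subtracting the K sphere from L and M: z² cancels, leaving linear equations in x and y:
86.8 x − 116.8 y = 1032.71
-100.4 x + 20.0 y = -996.68
Solving: x ≈ 9.585, y ≈ -1.719 km (keep extra digits for the depth step; rounded: 9.6, -1.7).
Then from the K sphere: z² = 52.49² − (x + 4.7)² − (y − 38.7)² with x = 9.585, y = -1.719, so z ≈ 30.289 ≈ 30.3 km.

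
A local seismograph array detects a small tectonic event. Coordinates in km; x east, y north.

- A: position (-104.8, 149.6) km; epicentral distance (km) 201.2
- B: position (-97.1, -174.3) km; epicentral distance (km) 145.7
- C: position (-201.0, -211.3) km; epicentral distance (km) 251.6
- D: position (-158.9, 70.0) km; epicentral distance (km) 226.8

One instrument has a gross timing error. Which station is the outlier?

A

Solve using three stations at a time. Using B, C, D (subtract circle equations pairwise → linear system) gives (x, y) ≈ (12.7, -78.4).
Distances from that point to each station vs reported:
  A: calculated 256.5 vs reported 201.2 → residual 55.3 km
  B: calculated 145.8 vs reported 145.7 → residual 0.1 km
  C: calculated 251.6 vs reported 251.6 → residual 0.0 km
  D: calculated 226.8 vs reported 226.8 → residual 0.0 km
B, C, D are mutually consistent (residuals ≈ 0); A is off by 55.3 km.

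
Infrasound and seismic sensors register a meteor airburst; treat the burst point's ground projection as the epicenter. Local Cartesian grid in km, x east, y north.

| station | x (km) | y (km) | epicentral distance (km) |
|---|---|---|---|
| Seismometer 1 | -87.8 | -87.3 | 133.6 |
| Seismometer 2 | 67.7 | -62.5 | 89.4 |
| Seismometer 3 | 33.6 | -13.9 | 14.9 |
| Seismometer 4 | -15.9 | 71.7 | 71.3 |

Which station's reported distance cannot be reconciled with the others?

Seismometer 3

Solve using three stations at a time. Using Seismometer 1, Seismometer 2, Seismometer 4 (subtract circle equations pairwise → linear system) gives (x, y) ≈ (8.9, 4.9).
Distances from that point to each station vs reported:
  Seismometer 1: calculated 133.6 vs reported 133.6 → residual 0.0 km
  Seismometer 2: calculated 89.4 vs reported 89.4 → residual 0.0 km
  Seismometer 3: calculated 31.0 vs reported 14.9 → residual 16.1 km
  Seismometer 4: calculated 71.3 vs reported 71.3 → residual 0.0 km
Seismometer 1, Seismometer 2, Seismometer 4 are mutually consistent (residuals ≈ 0); Seismometer 3 is off by 16.1 km.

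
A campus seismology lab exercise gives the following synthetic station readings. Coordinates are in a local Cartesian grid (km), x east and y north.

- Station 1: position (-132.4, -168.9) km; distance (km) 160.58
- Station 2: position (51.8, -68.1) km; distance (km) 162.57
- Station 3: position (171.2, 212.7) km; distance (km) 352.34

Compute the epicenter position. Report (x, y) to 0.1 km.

Circle about each station: (x + 132.4)² + (y + 168.9)² = 160.58²; (x − 51.8)² + (y + 68.1)² = 162.57²; (x − 171.2)² + (y − 212.7)² = 352.34².
Subtracting pairs of circle equations eliminates x²+y² and gives linear equations (the radical axes):
368.4 x + 201.6 y = -39379.19
607.2 x + 763.2 y = -69863.78
Solving the 2×2 system: x ≈ -100.6, y ≈ -11.5 km.

x ≈ -100.6 km, y ≈ -11.5 km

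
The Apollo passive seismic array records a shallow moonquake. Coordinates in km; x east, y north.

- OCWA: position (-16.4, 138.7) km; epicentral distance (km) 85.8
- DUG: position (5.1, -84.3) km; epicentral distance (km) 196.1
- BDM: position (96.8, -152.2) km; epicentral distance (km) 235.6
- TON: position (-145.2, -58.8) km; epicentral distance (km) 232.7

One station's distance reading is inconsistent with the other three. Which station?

DUG

Solve using three stations at a time. Using OCWA, BDM, TON (subtract circle equations pairwise → linear system) gives (x, y) ≈ (43.5, 77.3).
Distances from that point to each station vs reported:
  OCWA: calculated 85.8 vs reported 85.8 → residual 0.0 km
  DUG: calculated 166.1 vs reported 196.1 → residual 30.0 km
  BDM: calculated 235.6 vs reported 235.6 → residual 0.0 km
  TON: calculated 232.7 vs reported 232.7 → residual 0.0 km
OCWA, BDM, TON are mutually consistent (residuals ≈ 0); DUG is off by 30.0 km.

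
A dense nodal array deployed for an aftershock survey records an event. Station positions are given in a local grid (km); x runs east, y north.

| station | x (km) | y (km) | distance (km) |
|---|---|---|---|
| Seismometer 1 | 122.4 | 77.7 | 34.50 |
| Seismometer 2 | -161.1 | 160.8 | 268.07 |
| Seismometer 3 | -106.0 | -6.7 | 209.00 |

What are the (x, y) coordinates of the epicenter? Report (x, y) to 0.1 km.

Circle about each station: (x − 122.4)² + (y − 77.7)² = 34.50²; (x + 161.1)² + (y − 160.8)² = 268.07²; (x + 106.0)² + (y + 6.7)² = 209.00².
Subtracting the Seismometer 1 equation from the Seismometer 2 and Seismometer 3 equations removes the quadratic terms:
-567.0 x + 166.2 y = -39880.47
-456.8 x − 168.8 y = -52228.91
Solving the 2×2 system: x ≈ 89.8, y ≈ 66.4 km.
Check against Seismometer 1 (with the unrounded x, y): √((x − 122.4)²+(y − 77.7)²) = 34.50 ≈ 34.50 km. ✓

x ≈ 89.8 km, y ≈ 66.4 km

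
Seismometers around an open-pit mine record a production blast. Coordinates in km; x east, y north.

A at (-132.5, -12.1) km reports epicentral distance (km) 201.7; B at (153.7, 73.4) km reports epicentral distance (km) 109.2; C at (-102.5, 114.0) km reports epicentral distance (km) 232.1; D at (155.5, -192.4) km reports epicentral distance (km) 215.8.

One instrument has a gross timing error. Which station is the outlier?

C

Solve using three stations at a time. Using A, B, D (subtract circle equations pairwise → linear system) gives (x, y) ≈ (68.5, 5.1).
Distances from that point to each station vs reported:
  A: calculated 201.7 vs reported 201.7 → residual 0.0 km
  B: calculated 109.2 vs reported 109.2 → residual 0.0 km
  C: calculated 202.7 vs reported 232.1 → residual 29.4 km
  D: calculated 215.8 vs reported 215.8 → residual 0.0 km
A, B, D are mutually consistent (residuals ≈ 0); C is off by 29.4 km.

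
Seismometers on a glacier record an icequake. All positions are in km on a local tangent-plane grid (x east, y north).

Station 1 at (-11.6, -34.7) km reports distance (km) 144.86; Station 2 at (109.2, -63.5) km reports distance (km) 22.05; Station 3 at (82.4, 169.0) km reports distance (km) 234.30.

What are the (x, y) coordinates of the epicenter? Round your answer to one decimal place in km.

Circle about each station: (x + 11.6)² + (y + 34.7)² = 144.86²; (x − 109.2)² + (y + 63.5)² = 22.05²; (x − 82.4)² + (y − 169.0)² = 234.30².
Subtracting pairs of circle equations eliminates x²+y² and gives linear equations (the radical axes):
241.6 x − 57.6 y = 35116.46
188.0 x + 407.4 y = 100.04
Solving the 2×2 system: x ≈ 131.0, y ≈ -60.2 km.
Check against Station 1 (with the unrounded x, y): √((x + 11.6)²+(y + 34.7)²) = 144.86 ≈ 144.86 km. ✓

131.0 km east, -60.2 km north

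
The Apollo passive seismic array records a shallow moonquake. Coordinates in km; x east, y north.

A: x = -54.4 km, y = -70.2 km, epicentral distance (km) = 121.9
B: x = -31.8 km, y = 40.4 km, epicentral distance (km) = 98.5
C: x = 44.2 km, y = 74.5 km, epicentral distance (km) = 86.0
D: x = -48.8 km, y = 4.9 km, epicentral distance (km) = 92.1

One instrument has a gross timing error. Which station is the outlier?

D

Solve using three stations at a time. Using A, B, C (subtract circle equations pairwise → linear system) gives (x, y) ≈ (52.1, -11.0).
Distances from that point to each station vs reported:
  A: calculated 121.8 vs reported 121.9 → residual 0.1 km
  B: calculated 98.4 vs reported 98.5 → residual 0.1 km
  C: calculated 85.9 vs reported 86.0 → residual 0.1 km
  D: calculated 102.2 vs reported 92.1 → residual 10.1 km
A, B, C are mutually consistent (residuals ≈ 0); D is off by 10.1 km.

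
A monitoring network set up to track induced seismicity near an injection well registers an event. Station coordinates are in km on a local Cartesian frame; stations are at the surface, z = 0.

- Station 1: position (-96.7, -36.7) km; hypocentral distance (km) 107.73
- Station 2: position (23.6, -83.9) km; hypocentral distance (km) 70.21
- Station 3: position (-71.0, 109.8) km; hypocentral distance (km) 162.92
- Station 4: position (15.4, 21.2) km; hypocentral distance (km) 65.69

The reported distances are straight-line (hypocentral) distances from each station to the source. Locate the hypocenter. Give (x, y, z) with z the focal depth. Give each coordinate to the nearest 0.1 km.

(3.2, -29.7, 39.7)

Each station gives a sphere (x−x_i)² + (y−y_i)² + z² = d_i² (stations at z=0).
Subtracting the Station 1 sphere from Station 2 and Station 3: z² cancels, leaving linear equations in x and y:
240.6 x − 94.4 y = 3574.70
51.4 x + 293.0 y = -8537.91
Solving: x ≈ 3.204, y ≈ -29.702 km (keep extra digits for the depth step; rounded: 3.2, -29.7).
Then from the Station 1 sphere: z² = 107.73² − (x + 96.7)² − (y + 36.7)² with x = 3.204, y = -29.702, so z ≈ 39.699 ≈ 39.7 km.
Check against Station 4 (with the unrounded solution): distance 65.69 ≈ 65.69 km. ✓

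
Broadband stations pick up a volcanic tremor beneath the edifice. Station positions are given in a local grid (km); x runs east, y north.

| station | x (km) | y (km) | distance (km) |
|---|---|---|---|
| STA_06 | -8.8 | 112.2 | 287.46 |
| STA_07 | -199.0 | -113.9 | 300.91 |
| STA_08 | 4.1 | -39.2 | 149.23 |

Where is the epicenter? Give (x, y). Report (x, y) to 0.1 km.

x ≈ 99.2 km, y ≈ -154.2 km

Circle about each station: (x + 8.8)² + (y − 112.2)² = 287.46²; (x + 199.0)² + (y + 113.9)² = 300.91²; (x − 4.1)² + (y + 39.2)² = 149.23².
Subtracting the STA_06 equation from the STA_07 and STA_08 equations removes the quadratic terms:
-380.4 x − 452.2 y = 31994.35
25.8 x − 302.8 y = 49250.83
Solving the 2×2 system: x ≈ 99.2, y ≈ -154.2 km.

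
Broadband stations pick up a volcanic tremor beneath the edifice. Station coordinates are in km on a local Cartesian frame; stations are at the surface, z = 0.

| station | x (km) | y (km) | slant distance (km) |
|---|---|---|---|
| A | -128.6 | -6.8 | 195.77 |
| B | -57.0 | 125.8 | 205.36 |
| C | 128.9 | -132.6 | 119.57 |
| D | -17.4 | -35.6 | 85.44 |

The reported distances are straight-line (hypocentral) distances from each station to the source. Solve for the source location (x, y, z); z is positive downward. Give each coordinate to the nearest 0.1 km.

x ≈ 62.0 km, y ≈ -38.6 km, depth ≈ 31.4 km

Each station gives a sphere (x−x_i)² + (y−y_i)² + z² = d_i² (stations at z=0).
Subtracting the A sphere from B and C: z² cancels, leaving linear equations in x and y:
143.2 x + 265.2 y = -1356.40
515.0 x − 251.6 y = 41642.68
Solving: x ≈ 62.004, y ≈ -38.595 km (keep extra digits for the depth step; rounded: 62.0, -38.6).
Then from the A sphere: z² = 195.77² − (x + 128.6)² − (y + 6.8)² with x = 62.004, y = -38.595, so z ≈ 31.386 ≈ 31.4 km.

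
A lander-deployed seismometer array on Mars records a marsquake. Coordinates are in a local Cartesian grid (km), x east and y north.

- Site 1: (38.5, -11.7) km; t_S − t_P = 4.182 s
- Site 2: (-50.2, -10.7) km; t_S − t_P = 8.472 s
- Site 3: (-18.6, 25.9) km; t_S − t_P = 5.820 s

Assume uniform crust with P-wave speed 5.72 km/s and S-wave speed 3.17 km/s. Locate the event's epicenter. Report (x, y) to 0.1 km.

9.7 km east, -4.3 km north

Distance from S−P lag: d = Δt · v_P v_S / (v_P − v_S) = Δt · (5.72·3.17)/(5.72−3.17) ≈ 7.1107·Δt.
So d_Site 1 = 29.74, d_Site 2 = 60.24, d_Site 3 = 41.38 km.
Circle about each station: (x − 38.5)² + (y + 11.7)² = 29.74²; (x + 50.2)² + (y + 10.7)² = 60.24²; (x + 18.6)² + (y − 25.9)² = 41.38².
Subtracting the Site 1 equation from the Site 2 and Site 3 equations removes the quadratic terms:
-177.4 x + 2.0 y = -1729.00
-114.2 x + 75.2 y = -1430.21
Solving the 2×2 system: x ≈ 9.7, y ≈ -4.3 km.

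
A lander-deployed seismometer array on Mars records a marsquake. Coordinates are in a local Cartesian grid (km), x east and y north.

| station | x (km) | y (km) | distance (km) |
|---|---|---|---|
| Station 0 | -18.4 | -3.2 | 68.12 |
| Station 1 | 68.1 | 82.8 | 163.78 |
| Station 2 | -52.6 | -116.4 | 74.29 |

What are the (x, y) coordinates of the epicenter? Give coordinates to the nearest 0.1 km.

x ≈ 3.5 km, y ≈ -67.7 km

Circle about each station: (x + 18.4)² + (y + 3.2)² = 68.12²; (x − 68.1)² + (y − 82.8)² = 163.78²; (x + 52.6)² + (y + 116.4)² = 74.29².
Subtracting pairs of circle equations eliminates x²+y² and gives linear equations (the radical axes):
173.0 x + 172.0 y = -11038.90
-68.4 x − 226.4 y = 15088.25
Solving the 2×2 system: x ≈ 3.5, y ≈ -67.7 km.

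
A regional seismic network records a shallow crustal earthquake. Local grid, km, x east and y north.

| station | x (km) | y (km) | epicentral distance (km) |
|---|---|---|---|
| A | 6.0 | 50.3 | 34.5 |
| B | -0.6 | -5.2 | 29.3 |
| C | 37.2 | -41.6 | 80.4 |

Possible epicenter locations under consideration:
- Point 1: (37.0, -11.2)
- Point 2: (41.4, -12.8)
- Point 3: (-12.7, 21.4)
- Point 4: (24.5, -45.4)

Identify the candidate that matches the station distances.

For each candidate, compare |candidate − station| to the reported distance:
Point 1: residuals A 34.4, B 8.8, C 50.0 → max 50.0 km
Point 2: residuals A 37.9, B 13.4, C 51.3 → max 51.3 km
Point 3: residuals A 0.1, B 0.1, C 0.0 → max 0.1 km
Point 4: residuals A 63.0, B 18.1, C 67.1 → max 67.1 km
Only Point 3 has all residuals ≈ 0.

Point 3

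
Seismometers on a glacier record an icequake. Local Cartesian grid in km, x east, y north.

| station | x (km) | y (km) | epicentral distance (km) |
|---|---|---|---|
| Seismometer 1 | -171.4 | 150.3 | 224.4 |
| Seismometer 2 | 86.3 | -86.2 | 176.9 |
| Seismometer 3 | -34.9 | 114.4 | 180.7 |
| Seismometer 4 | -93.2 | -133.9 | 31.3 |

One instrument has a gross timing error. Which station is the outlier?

Seismometer 4

Solve using three stations at a time. Using Seismometer 1, Seismometer 2, Seismometer 3 (subtract circle equations pairwise → linear system) gives (x, y) ≈ (-88.4, -58.2).
Distances from that point to each station vs reported:
  Seismometer 1: calculated 224.4 vs reported 224.4 → residual 0.0 km
  Seismometer 2: calculated 177.0 vs reported 176.9 → residual 0.1 km
  Seismometer 3: calculated 180.8 vs reported 180.7 → residual 0.1 km
  Seismometer 4: calculated 75.8 vs reported 31.3 → residual 44.5 km
Seismometer 1, Seismometer 2, Seismometer 3 are mutually consistent (residuals ≈ 0); Seismometer 4 is off by 44.5 km.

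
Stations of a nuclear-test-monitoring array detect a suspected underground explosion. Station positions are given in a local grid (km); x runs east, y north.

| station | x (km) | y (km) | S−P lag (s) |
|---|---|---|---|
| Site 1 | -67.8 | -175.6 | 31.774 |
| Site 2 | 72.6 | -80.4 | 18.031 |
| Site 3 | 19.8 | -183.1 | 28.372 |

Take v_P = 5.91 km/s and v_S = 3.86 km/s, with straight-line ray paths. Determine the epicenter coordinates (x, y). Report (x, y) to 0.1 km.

x ≈ 145.1 km, y ≈ 106.7 km

Distance from S−P lag: d = Δt · v_P v_S / (v_P − v_S) = Δt · (5.91·3.86)/(5.91−3.86) ≈ 11.1281·Δt.
So d_Site 1 = 353.58, d_Site 2 = 200.65, d_Site 3 = 315.73 km.
Circle about each station: (x + 67.8)² + (y + 175.6)² = 353.58²; (x − 72.6)² + (y + 80.4)² = 200.65²; (x − 19.8)² + (y + 183.1)² = 315.73².
Subtracting pairs of circle equations eliminates x²+y² and gives linear equations (the radical axes):
280.8 x + 190.4 y = 61061.11
175.2 x − 15.0 y = 23818.83
Solving the 2×2 system: x ≈ 145.1, y ≈ 106.7 km.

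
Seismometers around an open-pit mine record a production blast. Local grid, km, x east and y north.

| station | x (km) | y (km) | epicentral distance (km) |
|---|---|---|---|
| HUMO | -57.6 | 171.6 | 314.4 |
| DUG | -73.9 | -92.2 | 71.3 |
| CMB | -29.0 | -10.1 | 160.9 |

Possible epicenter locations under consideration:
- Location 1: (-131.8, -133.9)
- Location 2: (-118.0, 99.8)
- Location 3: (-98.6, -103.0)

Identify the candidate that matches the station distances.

Location 1

For each candidate, compare |candidate − station| to the reported distance:
Location 1: residuals HUMO 0.0, DUG 0.1, CMB 0.0 → max 0.1 km
Location 2: residuals HUMO 220.6, DUG 125.7, CMB 19.5 → max 220.6 km
Location 3: residuals HUMO 36.8, DUG 44.3, CMB 44.8 → max 44.8 km
Only Location 1 has all residuals ≈ 0.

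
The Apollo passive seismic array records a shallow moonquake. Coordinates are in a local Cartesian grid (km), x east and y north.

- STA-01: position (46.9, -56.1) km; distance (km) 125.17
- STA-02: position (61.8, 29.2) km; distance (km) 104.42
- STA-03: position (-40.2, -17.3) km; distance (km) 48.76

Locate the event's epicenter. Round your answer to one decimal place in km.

Circle about each station: (x − 46.9)² + (y + 56.1)² = 125.17²; (x − 61.8)² + (y − 29.2)² = 104.42²; (x + 40.2)² + (y + 17.3)² = 48.76².
Subtracting the STA-01 equation from the STA-02 and STA-03 equations removes the quadratic terms:
29.8 x + 170.6 y = 4089.05
-174.2 x + 77.6 y = 9858.50
Solving the 2×2 system: x ≈ -42.6, y ≈ 31.4 km.
Check against STA-01 (with the unrounded x, y): √((x − 46.9)²+(y + 56.1)²) = 125.17 ≈ 125.17 km. ✓

-42.6 km east, 31.4 km north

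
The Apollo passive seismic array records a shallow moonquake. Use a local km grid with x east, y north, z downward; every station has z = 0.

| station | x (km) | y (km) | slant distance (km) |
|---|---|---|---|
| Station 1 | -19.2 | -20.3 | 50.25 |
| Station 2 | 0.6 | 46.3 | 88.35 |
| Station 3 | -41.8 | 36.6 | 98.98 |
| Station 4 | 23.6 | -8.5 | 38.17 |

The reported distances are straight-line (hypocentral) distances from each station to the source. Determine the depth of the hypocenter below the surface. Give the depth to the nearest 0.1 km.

z ≈ 26.8 km

Each station gives a sphere (x−x_i)² + (y−y_i)² + z² = d_i² (stations at z=0).
Subtracting the Station 1 sphere from Station 2 and Station 3: z² cancels, leaving linear equations in x and y:
39.6 x + 133.2 y = -3917.34
-45.2 x + 113.8 y = -4965.91
Solving: x ≈ 20.487, y ≈ -35.500 km (keep extra digits for the depth step; rounded: 20.5, -35.5).
Then from the Station 1 sphere: z² = 50.25² − (x + 19.2)² − (y + 20.3)² with x = 20.487, y = -35.500, so z ≈ 26.814 ≈ 26.8 km.
Check against Station 4 (with the unrounded solution): distance 38.18 ≈ 38.17 km. ✓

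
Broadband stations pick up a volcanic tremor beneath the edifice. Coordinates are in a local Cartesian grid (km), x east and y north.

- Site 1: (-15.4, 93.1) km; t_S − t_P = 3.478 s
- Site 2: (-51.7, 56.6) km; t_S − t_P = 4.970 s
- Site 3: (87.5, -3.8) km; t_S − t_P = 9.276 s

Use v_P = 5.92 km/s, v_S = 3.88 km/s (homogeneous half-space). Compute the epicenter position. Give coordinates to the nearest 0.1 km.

Distance from S−P lag: d = Δt · v_P v_S / (v_P − v_S) = Δt · (5.92·3.88)/(5.92−3.88) ≈ 11.2596·Δt.
So d_Site 1 = 39.16, d_Site 2 = 55.96, d_Site 3 = 104.44 km.
Circle about each station: (x + 15.4)² + (y − 93.1)² = 39.16²; (x + 51.7)² + (y − 56.6)² = 55.96²; (x − 87.5)² + (y + 3.8)² = 104.44².
Subtracting pairs of circle equations eliminates x²+y² and gives linear equations (the radical axes):
-72.6 x − 73.0 y = -4626.34
205.8 x − 193.8 y = -10608.29
Solving the 2×2 system: x ≈ 4.2, y ≈ 59.2 km.
Check against Site 1 (with the unrounded x, y): √((x + 15.4)²+(y − 93.1)²) = 39.16 ≈ 39.16 km. ✓

4.2 km east, 59.2 km north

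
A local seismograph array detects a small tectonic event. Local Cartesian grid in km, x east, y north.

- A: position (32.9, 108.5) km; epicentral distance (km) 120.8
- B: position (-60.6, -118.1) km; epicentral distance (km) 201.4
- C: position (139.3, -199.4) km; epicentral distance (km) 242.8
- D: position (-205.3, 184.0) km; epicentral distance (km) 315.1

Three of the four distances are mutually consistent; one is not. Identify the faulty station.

Solve using three stations at a time. Using B, C, D (subtract circle equations pairwise → linear system) gives (x, y) ≈ (71.6, 33.7).
Distances from that point to each station vs reported:
  A: calculated 84.2 vs reported 120.8 → residual 36.6 km
  B: calculated 201.4 vs reported 201.4 → residual 0.0 km
  C: calculated 242.8 vs reported 242.8 → residual 0.0 km
  D: calculated 315.1 vs reported 315.1 → residual 0.0 km
B, C, D are mutually consistent (residuals ≈ 0); A is off by 36.6 km.

A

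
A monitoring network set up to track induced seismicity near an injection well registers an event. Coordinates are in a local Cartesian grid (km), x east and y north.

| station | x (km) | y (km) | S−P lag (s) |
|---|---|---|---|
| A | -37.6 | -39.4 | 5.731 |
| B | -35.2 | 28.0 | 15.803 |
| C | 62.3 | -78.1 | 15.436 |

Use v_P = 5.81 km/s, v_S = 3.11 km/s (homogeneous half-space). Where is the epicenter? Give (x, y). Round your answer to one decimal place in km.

-41.0 km east, -77.6 km north

Distance from S−P lag: d = Δt · v_P v_S / (v_P − v_S) = Δt · (5.81·3.11)/(5.81−3.11) ≈ 6.6923·Δt.
So d_A = 38.35, d_B = 105.76, d_C = 103.30 km.
Circle about each station: (x + 37.6)² + (y + 39.4)² = 38.35²; (x + 35.2)² + (y − 28.0)² = 105.76²; (x − 62.3)² + (y + 78.1)² = 103.30².
Subtracting the A equation from the B and C equations removes the quadratic terms:
4.8 x + 134.8 y = -10657.54
199.8 x − 77.4 y = -2185.39
Solving the 2×2 system: x ≈ -41.0, y ≈ -77.6 km.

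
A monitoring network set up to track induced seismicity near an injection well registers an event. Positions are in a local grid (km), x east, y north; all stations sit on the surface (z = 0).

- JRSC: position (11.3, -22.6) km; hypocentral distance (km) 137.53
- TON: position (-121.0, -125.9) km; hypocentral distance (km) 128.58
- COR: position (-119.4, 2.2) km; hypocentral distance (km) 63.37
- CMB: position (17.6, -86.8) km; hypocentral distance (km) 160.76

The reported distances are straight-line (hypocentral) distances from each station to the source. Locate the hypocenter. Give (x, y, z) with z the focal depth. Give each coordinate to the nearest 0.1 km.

(-111.6, -13.1, 61.0)

Each station gives a sphere (x−x_i)² + (y−y_i)² + z² = d_i² (stations at z=0).
Subtracting the JRSC sphere from TON and COR: z² cancels, leaving linear equations in x and y:
-264.6 x − 206.6 y = 32235.04
-261.4 x + 49.6 y = 28521.49
Solving: x ≈ -111.596, y ≈ -13.101 km (keep extra digits for the depth step; rounded: -111.6, -13.1).
Then from the JRSC sphere: z² = 137.53² − (x − 11.3)² − (y + 22.6)² with x = -111.596, y = -13.101, so z ≈ 60.999 ≈ 61.0 km.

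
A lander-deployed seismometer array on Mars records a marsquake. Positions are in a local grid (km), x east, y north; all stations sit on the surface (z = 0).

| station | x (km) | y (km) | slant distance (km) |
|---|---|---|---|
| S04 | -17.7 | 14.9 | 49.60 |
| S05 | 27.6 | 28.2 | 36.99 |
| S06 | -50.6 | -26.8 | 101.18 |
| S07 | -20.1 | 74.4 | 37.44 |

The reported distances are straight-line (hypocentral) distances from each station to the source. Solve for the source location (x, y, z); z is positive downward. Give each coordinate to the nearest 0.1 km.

x ≈ 7.3 km, y ≈ 54.6 km, depth ≈ 16.1 km

Each station gives a sphere (x−x_i)² + (y−y_i)² + z² = d_i² (stations at z=0).
Subtracting the S04 sphere from S05 and S06: z² cancels, leaving linear equations in x and y:
90.6 x + 26.6 y = 2113.60
-65.8 x − 83.4 y = -5033.93
Solving: x ≈ 7.298, y ≈ 54.601 km (keep extra digits for the depth step; rounded: 7.3, 54.6).
Then from the S04 sphere: z² = 49.60² − (x + 17.7)² − (y − 14.9)² with x = 7.298, y = 54.601, so z ≈ 16.096 ≈ 16.1 km.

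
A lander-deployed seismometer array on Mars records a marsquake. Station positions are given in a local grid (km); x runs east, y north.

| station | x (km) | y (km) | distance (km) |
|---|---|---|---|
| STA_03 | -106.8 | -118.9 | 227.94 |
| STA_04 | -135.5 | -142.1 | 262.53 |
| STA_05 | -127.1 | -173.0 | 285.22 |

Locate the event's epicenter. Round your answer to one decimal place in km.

Circle about each station: (x + 106.8)² + (y + 118.9)² = 227.94²; (x + 135.5)² + (y + 142.1)² = 262.53²; (x + 127.1)² + (y + 173.0)² = 285.22².
Subtracting pairs of circle equations eliminates x²+y² and gives linear equations (the radical axes):
-57.4 x − 46.4 y = -3956.15
-40.6 x − 108.2 y = -8853.84
Solving the 2×2 system: x ≈ 4.0, y ≈ 80.3 km.
Check against STA_03 (with the unrounded x, y): √((x + 106.8)²+(y + 118.9)²) = 227.96 ≈ 227.94 km. ✓

4.0 km east, 80.3 km north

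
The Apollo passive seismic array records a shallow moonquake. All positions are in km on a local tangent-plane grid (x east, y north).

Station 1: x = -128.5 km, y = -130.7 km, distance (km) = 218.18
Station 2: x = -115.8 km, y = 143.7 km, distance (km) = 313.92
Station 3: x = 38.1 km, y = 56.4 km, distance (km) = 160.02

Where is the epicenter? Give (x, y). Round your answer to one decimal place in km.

86.9 km east, -96.0 km north

Circle about each station: (x + 128.5)² + (y + 130.7)² = 218.18²; (x + 115.8)² + (y − 143.7)² = 313.92²; (x − 38.1)² + (y − 56.4)² = 160.02².
Subtracting pairs of circle equations eliminates x²+y² and gives linear equations (the radical axes):
25.4 x + 548.8 y = -50478.66
333.2 x + 374.2 y = -6966.06
Solving the 2×2 system: x ≈ 86.9, y ≈ -96.0 km.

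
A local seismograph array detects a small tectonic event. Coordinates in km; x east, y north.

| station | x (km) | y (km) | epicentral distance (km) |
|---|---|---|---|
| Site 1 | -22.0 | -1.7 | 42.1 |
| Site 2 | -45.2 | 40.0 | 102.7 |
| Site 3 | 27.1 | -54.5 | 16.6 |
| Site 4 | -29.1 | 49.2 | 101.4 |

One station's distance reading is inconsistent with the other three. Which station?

Solve using three stations at a time. Using Site 2, Site 3, Site 4 (subtract circle equations pairwise → linear system) gives (x, y) ≈ (19.4, -39.9).
Distances from that point to each station vs reported:
  Site 1: calculated 56.3 vs reported 42.1 → residual 14.2 km
  Site 2: calculated 102.7 vs reported 102.7 → residual 0.0 km
  Site 3: calculated 16.6 vs reported 16.6 → residual 0.0 km
  Site 4: calculated 101.4 vs reported 101.4 → residual 0.0 km
Site 2, Site 3, Site 4 are mutually consistent (residuals ≈ 0); Site 1 is off by 14.2 km.

Site 1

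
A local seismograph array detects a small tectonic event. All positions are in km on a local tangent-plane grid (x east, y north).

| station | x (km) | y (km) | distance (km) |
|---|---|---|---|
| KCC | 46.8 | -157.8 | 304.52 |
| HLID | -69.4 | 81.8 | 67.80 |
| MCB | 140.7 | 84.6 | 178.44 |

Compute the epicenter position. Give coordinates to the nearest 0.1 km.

x ≈ -29.9 km, y ≈ 136.9 km

Circle about each station: (x − 46.8)² + (y + 157.8)² = 304.52²; (x + 69.4)² + (y − 81.8)² = 67.80²; (x − 140.7)² + (y − 84.6)² = 178.44².
Subtracting the KCC equation from the HLID and MCB equations removes the quadratic terms:
-232.4 x + 479.2 y = 72552.11
187.8 x + 484.8 y = 60754.17
Solving the 2×2 system: x ≈ -29.9, y ≈ 136.9 km.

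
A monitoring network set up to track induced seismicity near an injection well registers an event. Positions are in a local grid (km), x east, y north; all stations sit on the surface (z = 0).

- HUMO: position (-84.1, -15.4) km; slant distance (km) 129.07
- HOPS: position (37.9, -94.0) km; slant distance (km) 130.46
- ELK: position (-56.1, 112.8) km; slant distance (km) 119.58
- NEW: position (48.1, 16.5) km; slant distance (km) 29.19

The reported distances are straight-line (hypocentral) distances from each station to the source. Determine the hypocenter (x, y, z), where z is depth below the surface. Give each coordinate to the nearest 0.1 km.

Each station gives a sphere (x−x_i)² + (y−y_i)² + z² = d_i² (stations at z=0).
Subtracting the HUMO sphere from HOPS and ELK: z² cancels, leaving linear equations in x and y:
244.0 x − 157.2 y = 2601.69
56.0 x + 256.4 y = 10920.77
Solving: x ≈ 33.403, y ≈ 35.297 km (keep extra digits for the depth step; rounded: 33.4, 35.3).
Then from the HUMO sphere: z² = 129.07² − (x + 84.1)² − (y + 15.4)² with x = 33.403, y = 35.297, so z ≈ 16.791 ≈ 16.8 km.

x ≈ 33.4 km, y ≈ 35.3 km, depth ≈ 16.8 km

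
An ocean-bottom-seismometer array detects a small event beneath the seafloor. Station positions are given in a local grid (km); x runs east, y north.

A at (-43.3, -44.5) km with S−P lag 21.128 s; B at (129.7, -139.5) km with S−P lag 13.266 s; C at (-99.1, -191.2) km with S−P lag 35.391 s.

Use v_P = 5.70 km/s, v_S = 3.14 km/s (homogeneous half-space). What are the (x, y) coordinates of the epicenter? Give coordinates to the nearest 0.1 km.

(104.3, -50.3)

Distance from S−P lag: d = Δt · v_P v_S / (v_P − v_S) = Δt · (5.70·3.14)/(5.70−3.14) ≈ 6.9914·Δt.
So d_A = 147.71, d_B = 92.75, d_C = 247.43 km.
Circle about each station: (x + 43.3)² + (y + 44.5)² = 147.71²; (x − 129.7)² + (y + 139.5)² = 92.75²; (x + 99.1)² + (y + 191.2)² = 247.43².
Subtracting pairs of circle equations eliminates x²+y² and gives linear equations (the radical axes):
346.0 x − 190.0 y = 45642.88
-111.6 x − 293.4 y = 3119.75
Solving the 2×2 system: x ≈ 104.3, y ≈ -50.3 km.
Check against A (with the unrounded x, y): √((x + 43.3)²+(y + 44.5)²) = 147.71 ≈ 147.71 km. ✓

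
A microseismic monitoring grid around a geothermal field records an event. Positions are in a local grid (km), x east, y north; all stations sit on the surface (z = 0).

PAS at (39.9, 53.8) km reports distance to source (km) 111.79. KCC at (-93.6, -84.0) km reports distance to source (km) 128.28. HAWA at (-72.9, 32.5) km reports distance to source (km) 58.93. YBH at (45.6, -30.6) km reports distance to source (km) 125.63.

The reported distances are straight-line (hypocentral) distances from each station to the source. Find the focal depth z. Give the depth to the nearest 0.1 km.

Each station gives a sphere (x−x_i)² + (y−y_i)² + z² = d_i² (stations at z=0).
Subtracting the PAS sphere from KCC and HAWA: z² cancels, leaving linear equations in x and y:
-267.0 x − 275.6 y = 7371.76
-225.6 x − 42.6 y = 10908.47
Solving: x ≈ -52.998, y ≈ 24.596 km (keep extra digits for the depth step; rounded: -53.0, 24.6).
Then from the PAS sphere: z² = 111.79² − (x − 39.9)² − (y − 53.8)² with x = -52.998, y = 24.596, so z ≈ 54.901 ≈ 54.9 km.
Check against YBH (with the unrounded solution): distance 125.63 ≈ 125.63 km. ✓

depth ≈ 54.9 km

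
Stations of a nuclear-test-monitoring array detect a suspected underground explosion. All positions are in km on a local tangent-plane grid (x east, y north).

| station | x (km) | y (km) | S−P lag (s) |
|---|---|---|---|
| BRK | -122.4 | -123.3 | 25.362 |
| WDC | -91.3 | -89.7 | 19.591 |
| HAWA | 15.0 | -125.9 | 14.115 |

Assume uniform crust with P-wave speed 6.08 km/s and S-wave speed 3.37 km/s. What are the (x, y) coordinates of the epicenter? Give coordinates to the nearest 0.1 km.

40.6 km east, -22.3 km north

Distance from S−P lag: d = Δt · v_P v_S / (v_P − v_S) = Δt · (6.08·3.37)/(6.08−3.37) ≈ 7.5607·Δt.
So d_BRK = 191.76, d_WDC = 148.12, d_HAWA = 106.72 km.
Circle about each station: (x + 122.4)² + (y + 123.3)² = 191.76²; (x + 91.3)² + (y + 89.7)² = 148.12²; (x − 15.0)² + (y + 125.9)² = 106.72².
Subtracting pairs of circle equations eliminates x²+y² and gives linear equations (the radical axes):
62.2 x + 67.2 y = 1029.49
274.8 x − 5.2 y = 11273.90
Solving the 2×2 system: x ≈ 40.6, y ≈ -22.3 km.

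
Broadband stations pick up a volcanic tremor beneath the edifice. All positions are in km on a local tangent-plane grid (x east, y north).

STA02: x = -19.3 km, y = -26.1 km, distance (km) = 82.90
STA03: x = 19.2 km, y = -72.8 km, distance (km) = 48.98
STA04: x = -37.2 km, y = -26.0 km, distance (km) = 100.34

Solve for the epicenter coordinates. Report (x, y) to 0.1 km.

Circle about each station: (x + 19.3)² + (y + 26.1)² = 82.90²; (x − 19.2)² + (y + 72.8)² = 48.98²; (x + 37.2)² + (y + 26.0)² = 100.34².
Subtracting pairs of circle equations eliminates x²+y² and gives linear equations (the radical axes):
77.0 x − 93.4 y = 9088.15
-35.8 x + 0.2 y = -2189.57
Solving the 2×2 system: x ≈ 60.9, y ≈ -47.1 km.

(60.9, -47.1)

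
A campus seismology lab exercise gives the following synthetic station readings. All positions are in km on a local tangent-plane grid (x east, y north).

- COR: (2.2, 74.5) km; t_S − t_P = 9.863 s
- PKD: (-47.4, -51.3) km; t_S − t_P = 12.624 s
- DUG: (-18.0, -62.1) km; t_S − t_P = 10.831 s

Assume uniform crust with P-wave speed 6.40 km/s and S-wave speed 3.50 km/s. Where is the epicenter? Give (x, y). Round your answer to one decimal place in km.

Distance from S−P lag: d = Δt · v_P v_S / (v_P − v_S) = Δt · (6.40·3.50)/(6.40−3.50) ≈ 7.7241·Δt.
So d_COR = 76.18, d_PKD = 97.51, d_DUG = 83.66 km.
Circle about each station: (x − 2.2)² + (y − 74.5)² = 76.18²; (x + 47.4)² + (y + 51.3)² = 97.51²; (x + 18.0)² + (y + 62.1)² = 83.66².
Subtracting pairs of circle equations eliminates x²+y² and gives linear equations (the radical axes):
-99.2 x − 251.6 y = -4381.45
-40.4 x − 273.2 y = -2570.28
Solving the 2×2 system: x ≈ 32.5, y ≈ 4.6 km.
Check against COR (with the unrounded x, y): √((x − 2.2)²+(y − 74.5)²) = 76.18 ≈ 76.18 km. ✓

(32.5, 4.6)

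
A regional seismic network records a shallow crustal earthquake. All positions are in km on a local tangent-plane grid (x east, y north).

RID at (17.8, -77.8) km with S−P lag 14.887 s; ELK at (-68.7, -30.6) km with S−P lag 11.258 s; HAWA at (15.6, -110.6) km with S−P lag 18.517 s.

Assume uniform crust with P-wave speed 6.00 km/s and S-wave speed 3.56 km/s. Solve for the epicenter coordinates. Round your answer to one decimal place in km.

-11.0 km east, 49.3 km north

Distance from S−P lag: d = Δt · v_P v_S / (v_P − v_S) = Δt · (6.00·3.56)/(6.00−3.56) ≈ 8.7541·Δt.
So d_RID = 130.32, d_ELK = 98.55, d_HAWA = 162.10 km.
Circle about each station: (x − 17.8)² + (y + 77.8)² = 130.32²; (x + 68.7)² + (y + 30.6)² = 98.55²; (x − 15.6)² + (y + 110.6)² = 162.10².
Subtracting the RID equation from the ELK and HAWA equations removes the quadratic terms:
-173.0 x + 94.4 y = 6557.57
-4.4 x − 65.6 y = -3187.07
Solving the 2×2 system: x ≈ -11.0, y ≈ 49.3 km.
Check against RID (with the unrounded x, y): √((x − 17.8)²+(y + 77.8)²) = 130.34 ≈ 130.32 km. ✓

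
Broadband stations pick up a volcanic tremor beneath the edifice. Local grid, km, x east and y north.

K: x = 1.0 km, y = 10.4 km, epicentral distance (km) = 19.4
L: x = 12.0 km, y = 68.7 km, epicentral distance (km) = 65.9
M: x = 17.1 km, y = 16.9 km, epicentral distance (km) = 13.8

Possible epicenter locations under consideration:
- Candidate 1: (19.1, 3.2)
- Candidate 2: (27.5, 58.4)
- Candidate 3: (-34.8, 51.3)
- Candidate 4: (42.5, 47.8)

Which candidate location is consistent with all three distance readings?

Candidate 1

For each candidate, compare |candidate − station| to the reported distance:
Candidate 1: residuals K 0.1, L 0.0, M 0.0 → max 0.1 km
Candidate 2: residuals K 35.4, L 47.3, M 29.0 → max 47.3 km
Candidate 3: residuals K 35.0, L 16.0, M 48.5 → max 48.5 km
Candidate 4: residuals K 36.5, L 28.9, M 26.2 → max 36.5 km
Only Candidate 1 has all residuals ≈ 0.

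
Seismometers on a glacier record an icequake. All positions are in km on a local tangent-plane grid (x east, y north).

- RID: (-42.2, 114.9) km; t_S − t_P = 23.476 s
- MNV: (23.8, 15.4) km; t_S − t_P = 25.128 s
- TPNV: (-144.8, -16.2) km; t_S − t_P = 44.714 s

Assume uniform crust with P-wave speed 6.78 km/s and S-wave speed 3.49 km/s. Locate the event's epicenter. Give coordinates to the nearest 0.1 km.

Distance from S−P lag: d = Δt · v_P v_S / (v_P − v_S) = Δt · (6.78·3.49)/(6.78−3.49) ≈ 7.1922·Δt.
So d_RID = 168.84, d_MNV = 180.72, d_TPNV = 321.59 km.
Circle about each station: (x + 42.2)² + (y − 114.9)² = 168.84²; (x − 23.8)² + (y − 15.4)² = 180.72²; (x + 144.8)² + (y + 16.2)² = 321.59².
Subtracting pairs of circle equations eliminates x²+y² and gives linear equations (the radical axes):
132.0 x − 199.0 y = -18332.02
-205.2 x − 262.2 y = -68666.55
Solving the 2×2 system: x ≈ 117.4, y ≈ 170.0 km.
Check against RID (with the unrounded x, y): √((x + 42.2)²+(y − 114.9)²) = 168.85 ≈ 168.84 km. ✓

(117.4, 170.0)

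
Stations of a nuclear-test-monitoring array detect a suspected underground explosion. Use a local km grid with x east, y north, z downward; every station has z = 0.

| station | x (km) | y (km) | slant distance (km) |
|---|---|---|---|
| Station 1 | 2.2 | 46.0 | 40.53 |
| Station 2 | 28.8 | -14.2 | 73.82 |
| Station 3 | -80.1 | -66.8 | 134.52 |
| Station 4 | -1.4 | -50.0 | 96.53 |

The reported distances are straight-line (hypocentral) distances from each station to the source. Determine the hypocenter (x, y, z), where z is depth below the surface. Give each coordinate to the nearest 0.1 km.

(-5.6, 38.2, 39.0)

Each station gives a sphere (x−x_i)² + (y−y_i)² + z² = d_i² (stations at z=0).
Subtracting the Station 1 sphere from Station 2 and Station 3: z² cancels, leaving linear equations in x and y:
53.2 x − 120.4 y = -4896.47
-164.6 x − 225.6 y = -7695.54
Solving: x ≈ -5.597, y ≈ 38.195 km (keep extra digits for the depth step; rounded: -5.6, 38.2).
Then from the Station 1 sphere: z² = 40.53² − (x − 2.2)² − (y − 46.0)² with x = -5.597, y = 38.195, so z ≈ 39.000 ≈ 39.0 km.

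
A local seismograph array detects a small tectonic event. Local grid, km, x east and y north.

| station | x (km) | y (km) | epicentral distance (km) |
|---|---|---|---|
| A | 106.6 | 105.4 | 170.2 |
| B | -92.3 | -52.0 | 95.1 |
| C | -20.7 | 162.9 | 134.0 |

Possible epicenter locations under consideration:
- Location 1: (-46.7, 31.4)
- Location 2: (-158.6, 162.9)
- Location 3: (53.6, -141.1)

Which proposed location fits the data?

For each candidate, compare |candidate − station| to the reported distance:
Location 1: residuals A 0.0, B 0.0, C 0.0 → max 0.0 km
Location 2: residuals A 101.2, B 129.8, C 3.9 → max 129.8 km
Location 3: residuals A 81.9, B 75.9, C 178.9 → max 178.9 km
Only Location 1 has all residuals ≈ 0.

Location 1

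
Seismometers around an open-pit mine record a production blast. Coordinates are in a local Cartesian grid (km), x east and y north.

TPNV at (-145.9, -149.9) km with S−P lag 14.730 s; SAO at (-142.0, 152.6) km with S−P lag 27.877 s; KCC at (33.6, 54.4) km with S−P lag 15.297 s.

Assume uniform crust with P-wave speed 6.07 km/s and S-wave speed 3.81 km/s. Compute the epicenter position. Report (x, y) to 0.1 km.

-4.6 km east, -97.4 km north

Distance from S−P lag: d = Δt · v_P v_S / (v_P − v_S) = Δt · (6.07·3.81)/(6.07−3.81) ≈ 10.2331·Δt.
So d_TPNV = 150.73, d_SAO = 285.27, d_KCC = 156.54 km.
Circle about each station: (x + 145.9)² + (y + 149.9)² = 150.73²; (x + 142.0)² + (y − 152.6)² = 285.27²; (x − 33.6)² + (y − 54.4)² = 156.54².
Subtracting the TPNV equation from the SAO and KCC equations removes the quadratic terms:
7.8 x + 605.0 y = -58965.50
359.0 x + 408.6 y = -41453.74
Solving the 2×2 system: x ≈ -4.6, y ≈ -97.4 km.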